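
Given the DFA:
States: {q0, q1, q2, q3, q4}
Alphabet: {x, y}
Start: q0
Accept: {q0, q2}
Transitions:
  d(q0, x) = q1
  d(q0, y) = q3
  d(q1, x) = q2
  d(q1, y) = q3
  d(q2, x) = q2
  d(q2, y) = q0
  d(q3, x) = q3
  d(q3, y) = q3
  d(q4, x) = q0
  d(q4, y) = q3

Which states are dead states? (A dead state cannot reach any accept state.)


Forward reachability from each state:
  q0 -> reaches accept state q0 (live)
  q1 -> reaches accept state q0 (live)
  q2 -> reaches accept state q0 (live)
  q3 -> reaches {q3}, no accept state (dead)
  q4 -> reaches accept state q0 (live)

{q3}


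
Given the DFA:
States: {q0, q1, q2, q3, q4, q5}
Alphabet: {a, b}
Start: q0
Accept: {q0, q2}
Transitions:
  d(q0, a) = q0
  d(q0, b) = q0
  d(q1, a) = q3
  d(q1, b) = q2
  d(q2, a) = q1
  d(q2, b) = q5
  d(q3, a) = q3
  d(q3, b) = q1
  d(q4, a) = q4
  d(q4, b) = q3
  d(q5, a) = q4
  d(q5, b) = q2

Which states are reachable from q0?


BFS from q0:
  layer 0: {q0}

{q0}


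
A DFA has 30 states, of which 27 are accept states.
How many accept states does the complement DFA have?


Complement swaps accept and non-accept states.
30 - 27 = 3

3


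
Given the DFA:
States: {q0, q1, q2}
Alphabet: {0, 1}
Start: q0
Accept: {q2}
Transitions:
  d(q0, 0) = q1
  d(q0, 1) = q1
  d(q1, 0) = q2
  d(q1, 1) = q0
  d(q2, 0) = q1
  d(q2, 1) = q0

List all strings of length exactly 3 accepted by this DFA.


All strings of length 3: 8 total
Accepted: 0

None


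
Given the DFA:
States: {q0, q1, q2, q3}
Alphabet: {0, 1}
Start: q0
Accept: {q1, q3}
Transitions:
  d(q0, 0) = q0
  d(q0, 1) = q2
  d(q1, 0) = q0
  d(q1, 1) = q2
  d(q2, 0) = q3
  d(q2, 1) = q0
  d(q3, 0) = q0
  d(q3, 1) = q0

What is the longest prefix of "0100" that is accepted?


Run the DFA, marking each prefix where the state is accepting:
  "" -> q0 [reject]
  "0" -> q0 [reject]
  "01" -> q2 [reject]
  "010" -> q3 [accept]
  "0100" -> q0 [reject]

"010"


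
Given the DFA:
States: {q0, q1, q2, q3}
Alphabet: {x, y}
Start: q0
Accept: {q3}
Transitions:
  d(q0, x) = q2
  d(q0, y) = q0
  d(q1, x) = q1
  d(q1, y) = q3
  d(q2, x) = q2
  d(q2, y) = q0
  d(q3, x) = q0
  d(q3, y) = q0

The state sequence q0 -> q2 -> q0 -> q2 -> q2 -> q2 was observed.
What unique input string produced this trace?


Trace back each transition to find the symbol:
  q0 --[x]--> q2
  q2 --[y]--> q0
  q0 --[x]--> q2
  q2 --[x]--> q2
  q2 --[x]--> q2

"xyxxx"


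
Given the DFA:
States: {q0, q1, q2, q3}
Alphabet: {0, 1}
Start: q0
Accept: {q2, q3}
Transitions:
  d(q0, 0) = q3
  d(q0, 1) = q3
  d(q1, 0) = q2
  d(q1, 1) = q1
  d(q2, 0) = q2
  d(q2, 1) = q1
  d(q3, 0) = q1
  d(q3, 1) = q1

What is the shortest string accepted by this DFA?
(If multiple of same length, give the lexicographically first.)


BFS by string length (lex-first path to each state shown):
  len 0: q0<-""
  len 1: q3<-"0"
Found accept state at length 1.

"0"


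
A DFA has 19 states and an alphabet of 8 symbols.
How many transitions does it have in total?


Each state has exactly one transition per symbol.
19 * 8 = 152

152


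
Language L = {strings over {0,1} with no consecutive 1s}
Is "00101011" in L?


'11' occurs at index 6

No, "00101011" is not in L


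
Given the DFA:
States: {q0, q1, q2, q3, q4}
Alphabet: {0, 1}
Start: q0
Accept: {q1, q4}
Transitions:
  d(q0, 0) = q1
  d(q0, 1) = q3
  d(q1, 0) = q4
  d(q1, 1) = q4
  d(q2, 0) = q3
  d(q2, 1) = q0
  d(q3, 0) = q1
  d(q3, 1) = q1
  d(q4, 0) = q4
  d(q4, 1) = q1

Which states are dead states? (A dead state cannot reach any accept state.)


Forward reachability from each state:
  q0 -> reaches accept state q1 (live)
  q1 -> reaches accept state q1 (live)
  q2 -> reaches accept state q1 (live)
  q3 -> reaches accept state q1 (live)
  q4 -> reaches accept state q1 (live)

None (all states can reach an accept state)


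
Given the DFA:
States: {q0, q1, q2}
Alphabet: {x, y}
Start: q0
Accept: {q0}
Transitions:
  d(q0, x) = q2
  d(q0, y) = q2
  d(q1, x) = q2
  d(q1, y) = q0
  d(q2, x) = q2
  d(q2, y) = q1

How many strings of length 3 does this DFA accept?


Enumerating all length-3 strings:
  "xxx" -> q2 [reject]
  "xxy" -> q1 [reject]
  "xyx" -> q2 [reject]
  "xyy" -> q0 [accept]
  "yxx" -> q2 [reject]
  "yxy" -> q1 [reject]
  "yyx" -> q2 [reject]
  "yyy" -> q0 [accept]

2 out of 8


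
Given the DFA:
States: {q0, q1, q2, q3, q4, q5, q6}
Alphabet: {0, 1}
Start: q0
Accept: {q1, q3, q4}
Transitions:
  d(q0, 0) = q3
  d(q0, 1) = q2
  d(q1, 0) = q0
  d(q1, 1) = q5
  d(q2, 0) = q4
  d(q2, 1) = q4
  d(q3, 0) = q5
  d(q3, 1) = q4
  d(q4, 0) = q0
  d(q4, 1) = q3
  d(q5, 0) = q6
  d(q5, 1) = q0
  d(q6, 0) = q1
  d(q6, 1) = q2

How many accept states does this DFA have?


Accept states listed: {q1, q3, q4}
Counting: q1(1) q3(2) q4(3)

3


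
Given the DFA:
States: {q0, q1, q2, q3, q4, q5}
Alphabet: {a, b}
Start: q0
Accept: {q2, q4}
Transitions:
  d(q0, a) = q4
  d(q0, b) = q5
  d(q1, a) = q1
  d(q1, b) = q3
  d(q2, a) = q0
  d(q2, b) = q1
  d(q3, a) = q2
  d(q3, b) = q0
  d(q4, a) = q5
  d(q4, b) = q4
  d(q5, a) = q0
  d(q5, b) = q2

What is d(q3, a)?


Looking up transition d(q3, a)

q2


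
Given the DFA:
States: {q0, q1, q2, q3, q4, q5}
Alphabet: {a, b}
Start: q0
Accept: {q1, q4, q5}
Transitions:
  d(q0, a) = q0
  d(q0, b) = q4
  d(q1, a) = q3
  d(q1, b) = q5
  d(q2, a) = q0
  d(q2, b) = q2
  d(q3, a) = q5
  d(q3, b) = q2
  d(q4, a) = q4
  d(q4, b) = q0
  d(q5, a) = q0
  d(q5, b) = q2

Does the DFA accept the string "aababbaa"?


Trace: q0 -> q0 -> q0 -> q4 -> q4 -> q0 -> q4 -> q4 -> q4
Final state: q4
Accept states: {q1, q4, q5}

Yes, accepted (final state q4 is an accept state)


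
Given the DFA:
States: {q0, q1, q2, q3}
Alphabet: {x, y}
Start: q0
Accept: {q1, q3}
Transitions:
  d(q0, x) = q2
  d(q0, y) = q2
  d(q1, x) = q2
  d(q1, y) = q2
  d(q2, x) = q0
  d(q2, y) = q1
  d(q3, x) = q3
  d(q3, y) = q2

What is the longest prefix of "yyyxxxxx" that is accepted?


Run the DFA, marking each prefix where the state is accepting:
  "" -> q0 [reject]
  "y" -> q2 [reject]
  "yy" -> q1 [accept]
  "yyy" -> q2 [reject]
  "yyyx" -> q0 [reject]
  "yyyxx" -> q2 [reject]
  "yyyxxx" -> q0 [reject]
  "yyyxxxx" -> q2 [reject]
  "yyyxxxxx" -> q0 [reject]

"yy"


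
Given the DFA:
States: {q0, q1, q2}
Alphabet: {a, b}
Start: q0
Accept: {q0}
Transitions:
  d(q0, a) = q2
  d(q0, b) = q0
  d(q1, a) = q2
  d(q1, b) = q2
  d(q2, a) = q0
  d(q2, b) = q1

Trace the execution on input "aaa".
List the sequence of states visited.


Input: aaa
d(q0, a) = q2
d(q2, a) = q0
d(q0, a) = q2


q0 -> q2 -> q0 -> q2


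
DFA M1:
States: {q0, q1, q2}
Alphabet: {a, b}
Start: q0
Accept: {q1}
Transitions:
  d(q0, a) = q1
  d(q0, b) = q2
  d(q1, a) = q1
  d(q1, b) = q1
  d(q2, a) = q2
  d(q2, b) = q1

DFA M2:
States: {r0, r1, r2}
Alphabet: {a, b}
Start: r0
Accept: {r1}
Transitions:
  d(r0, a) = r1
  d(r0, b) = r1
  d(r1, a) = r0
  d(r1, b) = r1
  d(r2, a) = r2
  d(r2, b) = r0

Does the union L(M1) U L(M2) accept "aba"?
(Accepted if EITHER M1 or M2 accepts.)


M1: final=q1 accepted=True
M2: final=r0 accepted=False

Yes, union accepts


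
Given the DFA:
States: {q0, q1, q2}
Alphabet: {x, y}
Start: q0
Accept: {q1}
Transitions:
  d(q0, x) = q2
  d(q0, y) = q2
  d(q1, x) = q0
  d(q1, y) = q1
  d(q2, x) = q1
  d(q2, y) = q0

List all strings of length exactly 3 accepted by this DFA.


All strings of length 3: 8 total
Accepted: 2

"xxy", "yxy"


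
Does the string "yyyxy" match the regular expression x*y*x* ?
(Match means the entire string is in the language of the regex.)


|string| = 5; first = 'y'; last = 'y'

No, "yyyxy" does not match x*y*x*


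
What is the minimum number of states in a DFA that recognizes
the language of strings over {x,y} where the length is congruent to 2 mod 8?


States track (length) mod 8.
Need 8 states: one per remainder 0..7; accept = remainder 2.

8


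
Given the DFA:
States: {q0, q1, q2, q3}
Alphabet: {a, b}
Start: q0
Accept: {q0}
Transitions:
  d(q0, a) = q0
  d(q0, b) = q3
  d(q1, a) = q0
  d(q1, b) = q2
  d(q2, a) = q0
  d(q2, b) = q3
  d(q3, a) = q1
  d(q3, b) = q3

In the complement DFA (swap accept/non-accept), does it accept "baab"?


Trace: q0 -> q3 -> q1 -> q0 -> q3
Final: q3
Original accept: {q0}
Complement: q3 is not in original accept

Yes, complement accepts (original rejects)


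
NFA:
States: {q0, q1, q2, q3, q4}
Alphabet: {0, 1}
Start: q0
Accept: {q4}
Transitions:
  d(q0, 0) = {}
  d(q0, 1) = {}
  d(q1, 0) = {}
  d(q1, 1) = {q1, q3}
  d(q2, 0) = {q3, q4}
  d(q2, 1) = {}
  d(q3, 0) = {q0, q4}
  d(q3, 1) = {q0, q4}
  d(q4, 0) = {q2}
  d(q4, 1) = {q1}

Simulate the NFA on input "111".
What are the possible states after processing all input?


Start: {q0}
  --1--> {}
  --1--> {}
  --1--> {}

{} (empty set, no valid transitions)


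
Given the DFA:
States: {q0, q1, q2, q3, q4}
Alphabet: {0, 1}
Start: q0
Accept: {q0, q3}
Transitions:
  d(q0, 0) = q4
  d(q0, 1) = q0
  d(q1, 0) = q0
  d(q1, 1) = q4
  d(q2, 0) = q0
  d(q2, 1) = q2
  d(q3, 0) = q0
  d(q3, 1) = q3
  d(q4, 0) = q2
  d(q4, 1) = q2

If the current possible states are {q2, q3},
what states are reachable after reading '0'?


Apply transition on '0' from each current state:
  d(q2, 0) = q0
  d(q3, 0) = q0

{q0}


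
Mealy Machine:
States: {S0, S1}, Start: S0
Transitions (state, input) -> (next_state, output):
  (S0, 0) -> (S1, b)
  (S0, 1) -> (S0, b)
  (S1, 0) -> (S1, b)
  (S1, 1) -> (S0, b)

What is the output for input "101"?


Step-by-step:
  (S0, 1) -> (S0, b)
  (S0, 0) -> (S1, b)
  (S1, 1) -> (S0, b)

"bbb"


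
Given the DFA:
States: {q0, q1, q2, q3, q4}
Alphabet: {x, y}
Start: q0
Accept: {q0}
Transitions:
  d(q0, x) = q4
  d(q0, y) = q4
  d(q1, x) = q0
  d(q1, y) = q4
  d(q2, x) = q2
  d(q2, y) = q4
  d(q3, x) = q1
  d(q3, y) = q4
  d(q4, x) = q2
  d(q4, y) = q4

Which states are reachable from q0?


BFS from q0:
  layer 0: {q0}
  layer 1: {q4}
  layer 2: {q2}

{q0, q2, q4}


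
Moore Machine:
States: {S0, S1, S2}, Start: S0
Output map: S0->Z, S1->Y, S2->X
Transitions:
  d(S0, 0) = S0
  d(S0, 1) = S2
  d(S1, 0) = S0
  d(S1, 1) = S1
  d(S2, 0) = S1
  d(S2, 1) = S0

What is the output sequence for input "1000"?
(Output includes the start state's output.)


Start: S0 (output Z)
  --1--> S2 (output X)
  --0--> S1 (output Y)
  --0--> S0 (output Z)
  --0--> S0 (output Z)

"ZXYZZ"


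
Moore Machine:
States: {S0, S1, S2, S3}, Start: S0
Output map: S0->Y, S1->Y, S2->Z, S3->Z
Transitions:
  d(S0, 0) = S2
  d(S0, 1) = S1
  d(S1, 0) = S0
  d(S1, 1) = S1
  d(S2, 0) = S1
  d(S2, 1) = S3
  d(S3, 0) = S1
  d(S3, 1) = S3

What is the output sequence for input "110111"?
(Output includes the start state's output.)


Start: S0 (output Y)
  --1--> S1 (output Y)
  --1--> S1 (output Y)
  --0--> S0 (output Y)
  --1--> S1 (output Y)
  --1--> S1 (output Y)
  --1--> S1 (output Y)

"YYYYYYY"


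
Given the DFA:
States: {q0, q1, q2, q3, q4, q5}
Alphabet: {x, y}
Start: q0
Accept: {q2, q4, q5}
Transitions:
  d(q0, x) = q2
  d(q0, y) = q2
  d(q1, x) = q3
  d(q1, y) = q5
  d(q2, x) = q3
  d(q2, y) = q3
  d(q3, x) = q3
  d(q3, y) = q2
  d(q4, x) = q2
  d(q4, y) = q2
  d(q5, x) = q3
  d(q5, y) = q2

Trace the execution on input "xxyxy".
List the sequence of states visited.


Input: xxyxy
d(q0, x) = q2
d(q2, x) = q3
d(q3, y) = q2
d(q2, x) = q3
d(q3, y) = q2


q0 -> q2 -> q3 -> q2 -> q3 -> q2


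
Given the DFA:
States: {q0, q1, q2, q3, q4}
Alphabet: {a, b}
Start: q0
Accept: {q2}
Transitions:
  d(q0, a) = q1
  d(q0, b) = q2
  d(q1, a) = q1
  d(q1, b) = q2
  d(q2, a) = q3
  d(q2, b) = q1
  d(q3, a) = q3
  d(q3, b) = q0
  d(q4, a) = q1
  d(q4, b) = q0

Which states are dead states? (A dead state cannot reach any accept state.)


Forward reachability from each state:
  q0 -> reaches accept state q2 (live)
  q1 -> reaches accept state q2 (live)
  q2 -> reaches accept state q2 (live)
  q3 -> reaches accept state q2 (live)
  q4 -> reaches accept state q2 (live)

None (all states can reach an accept state)


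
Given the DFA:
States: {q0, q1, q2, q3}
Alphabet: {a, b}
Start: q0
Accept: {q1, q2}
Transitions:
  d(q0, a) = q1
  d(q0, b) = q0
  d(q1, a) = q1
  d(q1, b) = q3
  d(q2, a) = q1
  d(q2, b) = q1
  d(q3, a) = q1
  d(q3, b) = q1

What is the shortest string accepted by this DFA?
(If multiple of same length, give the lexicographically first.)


BFS by string length (lex-first path to each state shown):
  len 0: q0<-""
  len 1: q0<-"b", q1<-"a"
Found accept state at length 1.

"a"


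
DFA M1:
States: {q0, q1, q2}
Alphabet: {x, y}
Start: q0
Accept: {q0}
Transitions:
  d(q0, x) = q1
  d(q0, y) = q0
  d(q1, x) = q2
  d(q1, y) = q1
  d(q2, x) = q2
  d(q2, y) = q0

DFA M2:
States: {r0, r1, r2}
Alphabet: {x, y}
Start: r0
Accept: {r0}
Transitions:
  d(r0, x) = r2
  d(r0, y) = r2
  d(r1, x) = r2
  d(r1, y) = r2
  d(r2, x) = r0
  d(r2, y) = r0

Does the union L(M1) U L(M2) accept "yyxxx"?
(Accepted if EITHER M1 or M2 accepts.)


M1: final=q2 accepted=False
M2: final=r2 accepted=False

No, union rejects (neither accepts)


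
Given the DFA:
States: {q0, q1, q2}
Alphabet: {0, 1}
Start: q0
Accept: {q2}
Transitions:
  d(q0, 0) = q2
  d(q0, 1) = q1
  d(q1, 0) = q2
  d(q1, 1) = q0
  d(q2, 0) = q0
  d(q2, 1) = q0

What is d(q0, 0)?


Looking up transition d(q0, 0)

q2


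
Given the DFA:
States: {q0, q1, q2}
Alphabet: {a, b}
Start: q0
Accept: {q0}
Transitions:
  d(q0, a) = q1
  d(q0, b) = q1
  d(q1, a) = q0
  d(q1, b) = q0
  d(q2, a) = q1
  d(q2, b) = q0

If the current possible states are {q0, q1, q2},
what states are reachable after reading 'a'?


Apply transition on 'a' from each current state:
  d(q0, a) = q1
  d(q1, a) = q0
  d(q2, a) = q1

{q0, q1}


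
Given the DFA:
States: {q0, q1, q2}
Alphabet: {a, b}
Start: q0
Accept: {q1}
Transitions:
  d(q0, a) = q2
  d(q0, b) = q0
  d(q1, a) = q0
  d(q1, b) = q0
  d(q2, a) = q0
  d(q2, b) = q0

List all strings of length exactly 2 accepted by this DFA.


All strings of length 2: 4 total
Accepted: 0

None


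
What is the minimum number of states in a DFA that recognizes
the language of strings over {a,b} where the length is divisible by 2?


States track (length) mod 2.
Need 2 states: one per remainder 0..1; accept = remainder 0.

2


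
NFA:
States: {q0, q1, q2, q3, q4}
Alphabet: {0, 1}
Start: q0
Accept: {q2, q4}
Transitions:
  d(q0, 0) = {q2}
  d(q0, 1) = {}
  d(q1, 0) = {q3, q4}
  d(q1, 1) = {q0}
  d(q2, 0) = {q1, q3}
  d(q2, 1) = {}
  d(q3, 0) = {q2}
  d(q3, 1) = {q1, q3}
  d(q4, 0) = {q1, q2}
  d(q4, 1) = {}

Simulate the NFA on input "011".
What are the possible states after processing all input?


Start: {q0}
  --0--> {q2}
  --1--> {}
  --1--> {}

{} (empty set, no valid transitions)


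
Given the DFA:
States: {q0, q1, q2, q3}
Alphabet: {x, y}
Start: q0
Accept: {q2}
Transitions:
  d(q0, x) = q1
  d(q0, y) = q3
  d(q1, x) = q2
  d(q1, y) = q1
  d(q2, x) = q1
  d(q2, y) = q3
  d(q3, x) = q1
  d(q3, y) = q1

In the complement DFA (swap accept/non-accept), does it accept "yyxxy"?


Trace: q0 -> q3 -> q1 -> q2 -> q1 -> q1
Final: q1
Original accept: {q2}
Complement: q1 is not in original accept

Yes, complement accepts (original rejects)


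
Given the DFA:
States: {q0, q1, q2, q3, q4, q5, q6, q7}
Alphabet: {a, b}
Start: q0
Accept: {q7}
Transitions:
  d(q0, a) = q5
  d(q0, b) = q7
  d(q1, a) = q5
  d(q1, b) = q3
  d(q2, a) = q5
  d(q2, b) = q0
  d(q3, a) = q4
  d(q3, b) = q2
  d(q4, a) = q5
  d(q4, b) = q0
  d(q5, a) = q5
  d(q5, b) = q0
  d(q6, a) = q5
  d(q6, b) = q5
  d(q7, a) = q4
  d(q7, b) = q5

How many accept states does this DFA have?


Accept states listed: {q7}
Counting: q7(1)

1


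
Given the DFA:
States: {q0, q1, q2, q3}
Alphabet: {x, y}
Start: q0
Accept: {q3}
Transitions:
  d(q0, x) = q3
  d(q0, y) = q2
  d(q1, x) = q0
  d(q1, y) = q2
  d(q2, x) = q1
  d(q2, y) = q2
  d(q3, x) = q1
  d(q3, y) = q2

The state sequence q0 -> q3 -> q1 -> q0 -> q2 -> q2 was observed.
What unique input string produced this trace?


Trace back each transition to find the symbol:
  q0 --[x]--> q3
  q3 --[x]--> q1
  q1 --[x]--> q0
  q0 --[y]--> q2
  q2 --[y]--> q2

"xxxyy"


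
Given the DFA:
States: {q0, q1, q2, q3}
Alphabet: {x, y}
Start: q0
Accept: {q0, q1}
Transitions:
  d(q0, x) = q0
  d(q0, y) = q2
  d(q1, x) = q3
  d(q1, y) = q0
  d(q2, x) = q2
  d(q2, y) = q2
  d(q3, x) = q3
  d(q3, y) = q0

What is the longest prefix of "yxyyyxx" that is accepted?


Run the DFA, marking each prefix where the state is accepting:
  "" -> q0 [accept]
  "y" -> q2 [reject]
  "yx" -> q2 [reject]
  "yxy" -> q2 [reject]
  "yxyy" -> q2 [reject]
  "yxyyy" -> q2 [reject]
  "yxyyyx" -> q2 [reject]
  "yxyyyxx" -> q2 [reject]

""


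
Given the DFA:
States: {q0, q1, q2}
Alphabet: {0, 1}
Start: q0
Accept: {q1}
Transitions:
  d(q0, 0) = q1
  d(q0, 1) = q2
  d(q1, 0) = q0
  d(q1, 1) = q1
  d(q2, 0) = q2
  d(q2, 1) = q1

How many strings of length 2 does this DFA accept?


Enumerating all length-2 strings:
  "00" -> q0 [reject]
  "01" -> q1 [accept]
  "10" -> q2 [reject]
  "11" -> q1 [accept]

2 out of 4


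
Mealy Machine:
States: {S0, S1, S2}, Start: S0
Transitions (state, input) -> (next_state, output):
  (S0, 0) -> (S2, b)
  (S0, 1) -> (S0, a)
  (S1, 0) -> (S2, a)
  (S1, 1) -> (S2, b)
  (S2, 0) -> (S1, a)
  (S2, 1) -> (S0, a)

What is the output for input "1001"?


Step-by-step:
  (S0, 1) -> (S0, a)
  (S0, 0) -> (S2, b)
  (S2, 0) -> (S1, a)
  (S1, 1) -> (S2, b)

"abab"


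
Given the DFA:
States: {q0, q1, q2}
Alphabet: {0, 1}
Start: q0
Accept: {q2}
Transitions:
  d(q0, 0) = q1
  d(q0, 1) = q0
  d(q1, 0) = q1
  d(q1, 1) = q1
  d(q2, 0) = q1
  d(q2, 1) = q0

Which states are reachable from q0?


BFS from q0:
  layer 0: {q0}
  layer 1: {q1}

{q0, q1}


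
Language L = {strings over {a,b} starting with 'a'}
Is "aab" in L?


first symbol = 'a'

Yes, "aab" is in L


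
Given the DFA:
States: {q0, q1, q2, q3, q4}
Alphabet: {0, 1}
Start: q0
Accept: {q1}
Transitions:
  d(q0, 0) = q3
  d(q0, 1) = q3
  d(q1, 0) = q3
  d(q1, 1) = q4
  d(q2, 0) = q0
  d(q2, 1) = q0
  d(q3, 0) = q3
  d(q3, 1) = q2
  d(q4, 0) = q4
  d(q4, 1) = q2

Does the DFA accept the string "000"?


Trace: q0 -> q3 -> q3 -> q3
Final state: q3
Accept states: {q1}

No, rejected (final state q3 is not an accept state)


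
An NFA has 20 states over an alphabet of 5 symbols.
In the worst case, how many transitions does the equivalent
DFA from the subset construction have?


Subset construction: one DFA state per subset of NFA states = 2^20 = 1048576 states.
Each DFA state has 5 outgoing transitions: 1048576 * 5 = 5242880

5242880


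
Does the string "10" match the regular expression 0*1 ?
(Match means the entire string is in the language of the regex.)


|string| = 2; first = '1'; last = '0'

No, "10" does not match 0*1


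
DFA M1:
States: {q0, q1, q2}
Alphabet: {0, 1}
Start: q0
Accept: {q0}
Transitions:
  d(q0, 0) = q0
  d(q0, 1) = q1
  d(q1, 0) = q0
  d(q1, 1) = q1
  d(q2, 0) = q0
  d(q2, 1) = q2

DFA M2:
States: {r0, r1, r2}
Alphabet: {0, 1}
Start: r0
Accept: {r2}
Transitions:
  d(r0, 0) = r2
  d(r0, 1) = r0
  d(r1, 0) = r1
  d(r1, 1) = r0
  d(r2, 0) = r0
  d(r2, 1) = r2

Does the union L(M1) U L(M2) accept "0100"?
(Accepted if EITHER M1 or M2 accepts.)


M1: final=q0 accepted=True
M2: final=r2 accepted=True

Yes, union accepts


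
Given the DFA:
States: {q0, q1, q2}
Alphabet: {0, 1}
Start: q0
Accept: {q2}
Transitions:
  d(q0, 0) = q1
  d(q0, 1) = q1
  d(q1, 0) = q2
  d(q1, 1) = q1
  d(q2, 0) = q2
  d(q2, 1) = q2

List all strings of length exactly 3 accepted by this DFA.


All strings of length 3: 8 total
Accepted: 6

"000", "001", "010", "100", "101", "110"


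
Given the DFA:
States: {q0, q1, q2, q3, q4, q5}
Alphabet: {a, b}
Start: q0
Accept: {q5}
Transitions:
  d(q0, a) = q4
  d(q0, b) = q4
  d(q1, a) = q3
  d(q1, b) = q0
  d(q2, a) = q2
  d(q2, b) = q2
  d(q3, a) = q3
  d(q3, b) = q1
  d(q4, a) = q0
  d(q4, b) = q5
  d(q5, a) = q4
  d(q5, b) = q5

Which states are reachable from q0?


BFS from q0:
  layer 0: {q0}
  layer 1: {q4}
  layer 2: {q5}

{q0, q4, q5}


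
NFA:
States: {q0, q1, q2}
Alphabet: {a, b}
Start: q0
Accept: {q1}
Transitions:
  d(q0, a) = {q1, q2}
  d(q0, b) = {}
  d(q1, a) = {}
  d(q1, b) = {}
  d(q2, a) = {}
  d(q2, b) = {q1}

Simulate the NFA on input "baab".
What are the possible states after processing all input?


Start: {q0}
  --b--> {}
  --a--> {}
  --a--> {}
  --b--> {}

{} (empty set, no valid transitions)


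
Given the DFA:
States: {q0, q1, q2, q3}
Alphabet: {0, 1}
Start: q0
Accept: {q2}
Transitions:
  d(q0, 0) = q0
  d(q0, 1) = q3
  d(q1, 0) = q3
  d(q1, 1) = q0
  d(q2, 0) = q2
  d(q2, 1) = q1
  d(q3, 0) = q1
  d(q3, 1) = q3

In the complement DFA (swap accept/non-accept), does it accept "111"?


Trace: q0 -> q3 -> q3 -> q3
Final: q3
Original accept: {q2}
Complement: q3 is not in original accept

Yes, complement accepts (original rejects)


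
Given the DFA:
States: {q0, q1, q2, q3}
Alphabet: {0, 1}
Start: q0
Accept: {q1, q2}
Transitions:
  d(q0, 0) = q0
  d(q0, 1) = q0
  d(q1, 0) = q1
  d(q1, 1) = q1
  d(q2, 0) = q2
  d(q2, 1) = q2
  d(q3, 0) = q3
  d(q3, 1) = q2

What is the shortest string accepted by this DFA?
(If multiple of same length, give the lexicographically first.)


BFS by string length (lex-first path to each state shown):
  len 0: q0<-""
  len 1: q0<-"0"
  len 2: q0<-"00"
  len 3: q0<-"000"
  len 4: q0<-"0000"
  len 5: q0<-"00000"
  len 6: q0<-"000000"
  len 7: q0<-"0000000"
  len 8: q0<-"00000000"

No string accepted (empty language)


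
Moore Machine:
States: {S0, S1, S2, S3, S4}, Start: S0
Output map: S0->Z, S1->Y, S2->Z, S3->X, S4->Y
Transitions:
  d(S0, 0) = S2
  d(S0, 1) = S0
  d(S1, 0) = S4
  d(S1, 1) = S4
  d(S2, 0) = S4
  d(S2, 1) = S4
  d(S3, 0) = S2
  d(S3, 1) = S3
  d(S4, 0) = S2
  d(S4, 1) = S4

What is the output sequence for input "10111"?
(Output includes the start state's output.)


Start: S0 (output Z)
  --1--> S0 (output Z)
  --0--> S2 (output Z)
  --1--> S4 (output Y)
  --1--> S4 (output Y)
  --1--> S4 (output Y)

"ZZZYYY"


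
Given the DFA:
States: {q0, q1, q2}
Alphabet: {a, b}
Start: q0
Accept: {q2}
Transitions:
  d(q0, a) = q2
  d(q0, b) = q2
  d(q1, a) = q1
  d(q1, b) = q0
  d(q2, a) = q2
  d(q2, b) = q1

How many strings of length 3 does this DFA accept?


Enumerating all length-3 strings:
  "aaa" -> q2 [accept]
  "aab" -> q1 [reject]
  "aba" -> q1 [reject]
  "abb" -> q0 [reject]
  "baa" -> q2 [accept]
  "bab" -> q1 [reject]
  "bba" -> q1 [reject]
  "bbb" -> q0 [reject]

2 out of 8


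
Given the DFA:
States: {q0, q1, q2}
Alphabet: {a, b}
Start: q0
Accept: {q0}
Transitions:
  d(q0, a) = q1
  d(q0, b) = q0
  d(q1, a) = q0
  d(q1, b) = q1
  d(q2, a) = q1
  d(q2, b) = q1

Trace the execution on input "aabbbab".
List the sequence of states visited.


Input: aabbbab
d(q0, a) = q1
d(q1, a) = q0
d(q0, b) = q0
d(q0, b) = q0
d(q0, b) = q0
d(q0, a) = q1
d(q1, b) = q1


q0 -> q1 -> q0 -> q0 -> q0 -> q0 -> q1 -> q1


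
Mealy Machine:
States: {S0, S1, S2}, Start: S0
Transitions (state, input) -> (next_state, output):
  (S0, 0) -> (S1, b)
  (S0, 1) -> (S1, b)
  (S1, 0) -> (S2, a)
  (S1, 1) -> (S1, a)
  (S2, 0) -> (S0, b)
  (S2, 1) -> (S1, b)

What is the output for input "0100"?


Step-by-step:
  (S0, 0) -> (S1, b)
  (S1, 1) -> (S1, a)
  (S1, 0) -> (S2, a)
  (S2, 0) -> (S0, b)

"baab"


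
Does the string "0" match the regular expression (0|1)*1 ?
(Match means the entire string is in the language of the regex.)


|string| = 1; first = '0'; last = '0'

No, "0" does not match (0|1)*1


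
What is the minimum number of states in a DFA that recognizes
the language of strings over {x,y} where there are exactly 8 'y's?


States: count = 0, 1, ..., 8 (that's 9 states), plus a dead state for count > 8.
Total: 9 + 1 = 10. Accept = count-8 state.

10


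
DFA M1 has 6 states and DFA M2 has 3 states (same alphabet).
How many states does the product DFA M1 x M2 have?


Product construction pairs every M1 state with every M2 state.
6 * 3 = 18

18


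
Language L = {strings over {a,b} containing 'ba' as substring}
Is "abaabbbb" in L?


'ba' occurs at index 1

Yes, "abaabbbb" is in L


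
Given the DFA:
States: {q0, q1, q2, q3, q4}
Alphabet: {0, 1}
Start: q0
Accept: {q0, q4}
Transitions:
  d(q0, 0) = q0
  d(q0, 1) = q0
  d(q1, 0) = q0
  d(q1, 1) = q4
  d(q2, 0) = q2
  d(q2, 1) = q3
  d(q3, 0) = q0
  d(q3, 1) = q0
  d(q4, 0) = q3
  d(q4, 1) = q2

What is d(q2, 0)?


Looking up transition d(q2, 0)

q2


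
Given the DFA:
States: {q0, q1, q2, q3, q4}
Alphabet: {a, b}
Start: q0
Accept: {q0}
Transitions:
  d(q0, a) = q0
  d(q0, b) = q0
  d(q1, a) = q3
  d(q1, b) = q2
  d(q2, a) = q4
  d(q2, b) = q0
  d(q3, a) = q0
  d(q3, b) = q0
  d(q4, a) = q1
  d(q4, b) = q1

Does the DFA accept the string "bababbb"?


Trace: q0 -> q0 -> q0 -> q0 -> q0 -> q0 -> q0 -> q0
Final state: q0
Accept states: {q0}

Yes, accepted (final state q0 is an accept state)


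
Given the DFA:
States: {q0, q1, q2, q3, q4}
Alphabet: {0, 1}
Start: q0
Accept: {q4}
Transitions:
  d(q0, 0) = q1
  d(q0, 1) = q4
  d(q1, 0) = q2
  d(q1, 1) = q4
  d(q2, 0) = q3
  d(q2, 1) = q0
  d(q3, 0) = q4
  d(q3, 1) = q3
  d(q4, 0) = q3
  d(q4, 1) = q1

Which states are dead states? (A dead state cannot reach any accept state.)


Forward reachability from each state:
  q0 -> reaches accept state q4 (live)
  q1 -> reaches accept state q4 (live)
  q2 -> reaches accept state q4 (live)
  q3 -> reaches accept state q4 (live)
  q4 -> reaches accept state q4 (live)

None (all states can reach an accept state)


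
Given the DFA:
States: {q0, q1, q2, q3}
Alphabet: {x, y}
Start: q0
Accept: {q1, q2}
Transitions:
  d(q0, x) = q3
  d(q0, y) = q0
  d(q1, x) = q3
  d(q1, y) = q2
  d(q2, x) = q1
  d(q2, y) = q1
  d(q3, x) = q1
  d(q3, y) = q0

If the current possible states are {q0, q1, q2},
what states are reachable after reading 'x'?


Apply transition on 'x' from each current state:
  d(q0, x) = q3
  d(q1, x) = q3
  d(q2, x) = q1

{q1, q3}


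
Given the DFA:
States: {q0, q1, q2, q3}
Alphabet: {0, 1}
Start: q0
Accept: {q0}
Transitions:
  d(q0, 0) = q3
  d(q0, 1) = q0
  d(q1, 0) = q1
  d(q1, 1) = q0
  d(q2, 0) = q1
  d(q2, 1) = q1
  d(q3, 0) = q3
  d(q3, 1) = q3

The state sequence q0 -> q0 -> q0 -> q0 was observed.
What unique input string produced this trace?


Trace back each transition to find the symbol:
  q0 --[1]--> q0
  q0 --[1]--> q0
  q0 --[1]--> q0

"111"


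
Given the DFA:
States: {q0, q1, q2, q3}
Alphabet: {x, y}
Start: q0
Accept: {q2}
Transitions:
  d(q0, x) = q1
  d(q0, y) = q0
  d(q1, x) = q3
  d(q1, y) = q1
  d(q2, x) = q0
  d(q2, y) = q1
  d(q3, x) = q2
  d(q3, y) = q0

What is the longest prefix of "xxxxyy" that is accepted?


Run the DFA, marking each prefix where the state is accepting:
  "" -> q0 [reject]
  "x" -> q1 [reject]
  "xx" -> q3 [reject]
  "xxx" -> q2 [accept]
  "xxxx" -> q0 [reject]
  "xxxxy" -> q0 [reject]
  "xxxxyy" -> q0 [reject]

"xxx"


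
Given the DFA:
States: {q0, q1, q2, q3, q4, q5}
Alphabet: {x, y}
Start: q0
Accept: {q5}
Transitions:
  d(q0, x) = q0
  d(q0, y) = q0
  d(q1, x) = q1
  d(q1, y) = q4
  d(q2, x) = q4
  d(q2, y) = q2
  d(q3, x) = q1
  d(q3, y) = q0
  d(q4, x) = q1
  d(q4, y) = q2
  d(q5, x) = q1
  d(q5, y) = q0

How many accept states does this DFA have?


Accept states listed: {q5}
Counting: q5(1)

1


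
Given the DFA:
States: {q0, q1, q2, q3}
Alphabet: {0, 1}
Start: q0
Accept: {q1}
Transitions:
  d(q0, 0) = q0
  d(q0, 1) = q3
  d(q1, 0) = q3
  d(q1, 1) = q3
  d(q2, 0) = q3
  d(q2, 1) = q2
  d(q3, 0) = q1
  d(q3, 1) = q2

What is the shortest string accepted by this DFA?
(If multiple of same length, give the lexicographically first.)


BFS by string length (lex-first path to each state shown):
  len 0: q0<-""
  len 1: q0<-"0", q3<-"1"
  len 2: q0<-"00", q1<-"10", q2<-"11", q3<-"01"
Found accept state at length 2.

"10"


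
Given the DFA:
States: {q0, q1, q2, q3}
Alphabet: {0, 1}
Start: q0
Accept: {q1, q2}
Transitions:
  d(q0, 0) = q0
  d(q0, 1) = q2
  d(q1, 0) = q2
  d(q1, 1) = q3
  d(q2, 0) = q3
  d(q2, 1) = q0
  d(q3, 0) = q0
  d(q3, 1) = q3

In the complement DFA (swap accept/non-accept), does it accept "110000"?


Trace: q0 -> q2 -> q0 -> q0 -> q0 -> q0 -> q0
Final: q0
Original accept: {q1, q2}
Complement: q0 is not in original accept

Yes, complement accepts (original rejects)


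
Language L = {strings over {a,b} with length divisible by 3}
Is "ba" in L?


length = 2; 2 mod 3 = 2

No, "ba" is not in L


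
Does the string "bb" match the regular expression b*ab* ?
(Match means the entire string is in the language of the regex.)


|string| = 2; first = 'b'; last = 'b'

No, "bb" does not match b*ab*


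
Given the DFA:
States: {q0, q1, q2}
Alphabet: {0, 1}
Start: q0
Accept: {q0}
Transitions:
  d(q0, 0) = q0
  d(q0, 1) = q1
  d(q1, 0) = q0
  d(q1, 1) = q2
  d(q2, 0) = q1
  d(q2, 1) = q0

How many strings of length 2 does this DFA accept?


Enumerating all length-2 strings:
  "00" -> q0 [accept]
  "01" -> q1 [reject]
  "10" -> q0 [accept]
  "11" -> q2 [reject]

2 out of 4


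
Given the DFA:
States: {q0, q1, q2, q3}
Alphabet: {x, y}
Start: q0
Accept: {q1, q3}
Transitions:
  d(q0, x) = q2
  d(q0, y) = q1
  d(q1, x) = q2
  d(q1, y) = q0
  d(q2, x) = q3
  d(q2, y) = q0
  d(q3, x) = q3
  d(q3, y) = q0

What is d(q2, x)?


Looking up transition d(q2, x)

q3


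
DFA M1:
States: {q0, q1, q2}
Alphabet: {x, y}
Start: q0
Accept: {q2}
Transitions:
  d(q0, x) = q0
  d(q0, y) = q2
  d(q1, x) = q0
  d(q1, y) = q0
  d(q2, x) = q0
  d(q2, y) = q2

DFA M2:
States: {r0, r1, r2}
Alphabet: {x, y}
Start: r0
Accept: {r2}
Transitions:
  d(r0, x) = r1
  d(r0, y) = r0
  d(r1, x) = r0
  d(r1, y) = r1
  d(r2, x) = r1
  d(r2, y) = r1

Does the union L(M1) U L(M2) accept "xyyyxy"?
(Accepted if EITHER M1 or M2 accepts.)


M1: final=q2 accepted=True
M2: final=r0 accepted=False

Yes, union accepts


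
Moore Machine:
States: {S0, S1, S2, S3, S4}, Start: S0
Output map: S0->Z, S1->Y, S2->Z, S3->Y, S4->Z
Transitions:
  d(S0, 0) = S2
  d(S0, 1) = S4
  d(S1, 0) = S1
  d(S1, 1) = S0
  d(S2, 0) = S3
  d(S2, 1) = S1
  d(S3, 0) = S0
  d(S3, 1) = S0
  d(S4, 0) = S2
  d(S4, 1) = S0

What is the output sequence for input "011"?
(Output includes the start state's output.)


Start: S0 (output Z)
  --0--> S2 (output Z)
  --1--> S1 (output Y)
  --1--> S0 (output Z)

"ZZYZ"


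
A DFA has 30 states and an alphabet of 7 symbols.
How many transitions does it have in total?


Each state has exactly one transition per symbol.
30 * 7 = 210

210


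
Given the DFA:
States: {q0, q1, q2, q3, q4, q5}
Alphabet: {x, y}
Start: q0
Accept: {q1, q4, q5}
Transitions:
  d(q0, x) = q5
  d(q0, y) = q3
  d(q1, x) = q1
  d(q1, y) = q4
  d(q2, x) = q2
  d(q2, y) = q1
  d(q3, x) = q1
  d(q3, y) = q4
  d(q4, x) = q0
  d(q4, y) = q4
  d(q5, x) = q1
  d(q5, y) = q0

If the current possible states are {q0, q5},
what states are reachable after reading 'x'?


Apply transition on 'x' from each current state:
  d(q0, x) = q5
  d(q5, x) = q1

{q1, q5}


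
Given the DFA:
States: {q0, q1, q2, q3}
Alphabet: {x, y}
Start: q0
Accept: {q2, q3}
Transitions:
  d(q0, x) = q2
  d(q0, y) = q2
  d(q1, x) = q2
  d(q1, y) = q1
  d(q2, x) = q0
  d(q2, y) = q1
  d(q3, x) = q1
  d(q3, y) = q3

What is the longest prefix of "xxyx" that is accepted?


Run the DFA, marking each prefix where the state is accepting:
  "" -> q0 [reject]
  "x" -> q2 [accept]
  "xx" -> q0 [reject]
  "xxy" -> q2 [accept]
  "xxyx" -> q0 [reject]

"xxy"


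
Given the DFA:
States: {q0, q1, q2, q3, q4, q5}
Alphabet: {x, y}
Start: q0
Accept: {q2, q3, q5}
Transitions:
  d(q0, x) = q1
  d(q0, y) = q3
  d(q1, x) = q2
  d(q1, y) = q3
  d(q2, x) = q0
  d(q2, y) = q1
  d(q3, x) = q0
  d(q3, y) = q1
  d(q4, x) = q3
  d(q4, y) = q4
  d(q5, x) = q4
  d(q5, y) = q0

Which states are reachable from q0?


BFS from q0:
  layer 0: {q0}
  layer 1: {q1, q3}
  layer 2: {q2}

{q0, q1, q2, q3}


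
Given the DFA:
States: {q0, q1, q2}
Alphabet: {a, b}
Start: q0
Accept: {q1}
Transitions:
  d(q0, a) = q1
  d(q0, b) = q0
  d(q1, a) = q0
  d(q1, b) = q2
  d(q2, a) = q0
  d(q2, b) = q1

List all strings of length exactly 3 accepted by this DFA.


All strings of length 3: 8 total
Accepted: 3

"aaa", "abb", "bba"


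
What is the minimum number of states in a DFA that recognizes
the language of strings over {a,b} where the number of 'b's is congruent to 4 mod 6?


States track (count of 'b') mod 6.
Need 6 states: one per remainder 0..5; accept = remainder 4.

6


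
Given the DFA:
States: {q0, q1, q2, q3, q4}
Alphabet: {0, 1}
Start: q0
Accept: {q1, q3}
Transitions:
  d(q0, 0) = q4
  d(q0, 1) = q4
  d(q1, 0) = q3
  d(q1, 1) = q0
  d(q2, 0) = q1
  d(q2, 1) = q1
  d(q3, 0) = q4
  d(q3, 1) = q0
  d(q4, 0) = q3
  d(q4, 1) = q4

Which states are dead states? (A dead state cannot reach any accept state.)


Forward reachability from each state:
  q0 -> reaches accept state q3 (live)
  q1 -> reaches accept state q1 (live)
  q2 -> reaches accept state q1 (live)
  q3 -> reaches accept state q3 (live)
  q4 -> reaches accept state q3 (live)

None (all states can reach an accept state)


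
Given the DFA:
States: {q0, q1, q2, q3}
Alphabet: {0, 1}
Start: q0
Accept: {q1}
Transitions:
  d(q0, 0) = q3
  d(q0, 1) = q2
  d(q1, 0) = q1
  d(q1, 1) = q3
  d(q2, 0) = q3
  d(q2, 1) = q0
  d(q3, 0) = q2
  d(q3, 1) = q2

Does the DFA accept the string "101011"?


Trace: q0 -> q2 -> q3 -> q2 -> q3 -> q2 -> q0
Final state: q0
Accept states: {q1}

No, rejected (final state q0 is not an accept state)


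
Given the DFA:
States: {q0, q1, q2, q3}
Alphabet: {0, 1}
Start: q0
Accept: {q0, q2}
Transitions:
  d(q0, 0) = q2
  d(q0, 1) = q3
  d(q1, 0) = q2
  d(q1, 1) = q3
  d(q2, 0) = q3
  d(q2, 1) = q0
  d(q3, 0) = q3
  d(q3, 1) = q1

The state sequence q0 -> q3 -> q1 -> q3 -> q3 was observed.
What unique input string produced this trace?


Trace back each transition to find the symbol:
  q0 --[1]--> q3
  q3 --[1]--> q1
  q1 --[1]--> q3
  q3 --[0]--> q3

"1110"


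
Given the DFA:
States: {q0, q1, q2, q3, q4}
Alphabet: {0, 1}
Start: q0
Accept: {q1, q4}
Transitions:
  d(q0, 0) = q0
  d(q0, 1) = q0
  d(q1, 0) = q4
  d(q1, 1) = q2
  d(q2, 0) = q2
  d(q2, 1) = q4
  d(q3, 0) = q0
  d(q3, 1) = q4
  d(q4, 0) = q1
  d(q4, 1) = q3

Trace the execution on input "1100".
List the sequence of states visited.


Input: 1100
d(q0, 1) = q0
d(q0, 1) = q0
d(q0, 0) = q0
d(q0, 0) = q0


q0 -> q0 -> q0 -> q0 -> q0


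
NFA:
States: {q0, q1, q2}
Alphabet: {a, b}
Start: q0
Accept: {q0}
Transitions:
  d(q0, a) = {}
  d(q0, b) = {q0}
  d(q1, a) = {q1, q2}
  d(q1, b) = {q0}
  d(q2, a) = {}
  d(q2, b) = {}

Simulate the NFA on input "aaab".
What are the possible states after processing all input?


Start: {q0}
  --a--> {}
  --a--> {}
  --a--> {}
  --b--> {}

{} (empty set, no valid transitions)


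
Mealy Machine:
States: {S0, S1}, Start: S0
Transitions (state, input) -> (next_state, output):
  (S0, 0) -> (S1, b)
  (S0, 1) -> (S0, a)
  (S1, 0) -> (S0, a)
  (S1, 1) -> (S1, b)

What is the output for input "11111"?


Step-by-step:
  (S0, 1) -> (S0, a)
  (S0, 1) -> (S0, a)
  (S0, 1) -> (S0, a)
  (S0, 1) -> (S0, a)
  (S0, 1) -> (S0, a)

"aaaaa"


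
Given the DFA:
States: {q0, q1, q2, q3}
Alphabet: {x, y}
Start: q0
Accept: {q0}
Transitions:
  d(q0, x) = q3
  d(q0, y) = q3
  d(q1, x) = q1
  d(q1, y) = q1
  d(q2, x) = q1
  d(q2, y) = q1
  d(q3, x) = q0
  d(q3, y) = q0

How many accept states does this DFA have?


Accept states listed: {q0}
Counting: q0(1)

1


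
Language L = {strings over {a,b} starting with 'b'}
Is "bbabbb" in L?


first symbol = 'b'

Yes, "bbabbb" is in L


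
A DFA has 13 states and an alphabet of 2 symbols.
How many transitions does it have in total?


Each state has exactly one transition per symbol.
13 * 2 = 26

26


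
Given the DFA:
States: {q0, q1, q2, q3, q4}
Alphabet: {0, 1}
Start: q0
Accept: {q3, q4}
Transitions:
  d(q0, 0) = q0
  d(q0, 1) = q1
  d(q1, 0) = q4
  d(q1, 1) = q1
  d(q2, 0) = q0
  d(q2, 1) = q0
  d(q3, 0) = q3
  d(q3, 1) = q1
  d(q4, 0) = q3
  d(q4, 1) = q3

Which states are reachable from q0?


BFS from q0:
  layer 0: {q0}
  layer 1: {q1}
  layer 2: {q4}
  layer 3: {q3}

{q0, q1, q3, q4}


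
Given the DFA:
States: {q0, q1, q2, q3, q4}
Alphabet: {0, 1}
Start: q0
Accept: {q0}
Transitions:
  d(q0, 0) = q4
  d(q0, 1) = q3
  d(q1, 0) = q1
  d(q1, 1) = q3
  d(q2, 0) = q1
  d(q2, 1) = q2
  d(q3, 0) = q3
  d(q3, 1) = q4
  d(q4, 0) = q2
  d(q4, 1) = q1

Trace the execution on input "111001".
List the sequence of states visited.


Input: 111001
d(q0, 1) = q3
d(q3, 1) = q4
d(q4, 1) = q1
d(q1, 0) = q1
d(q1, 0) = q1
d(q1, 1) = q3


q0 -> q3 -> q4 -> q1 -> q1 -> q1 -> q3


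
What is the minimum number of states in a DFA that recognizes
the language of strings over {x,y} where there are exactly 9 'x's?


States: count = 0, 1, ..., 9 (that's 10 states), plus a dead state for count > 9.
Total: 10 + 1 = 11. Accept = count-9 state.

11


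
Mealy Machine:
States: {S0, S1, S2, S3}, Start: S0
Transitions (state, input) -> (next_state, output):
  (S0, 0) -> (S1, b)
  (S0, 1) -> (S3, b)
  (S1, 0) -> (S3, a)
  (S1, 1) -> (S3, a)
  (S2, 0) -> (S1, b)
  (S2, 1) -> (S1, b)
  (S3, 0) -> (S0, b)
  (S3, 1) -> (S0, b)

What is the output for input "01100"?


Step-by-step:
  (S0, 0) -> (S1, b)
  (S1, 1) -> (S3, a)
  (S3, 1) -> (S0, b)
  (S0, 0) -> (S1, b)
  (S1, 0) -> (S3, a)

"babba"


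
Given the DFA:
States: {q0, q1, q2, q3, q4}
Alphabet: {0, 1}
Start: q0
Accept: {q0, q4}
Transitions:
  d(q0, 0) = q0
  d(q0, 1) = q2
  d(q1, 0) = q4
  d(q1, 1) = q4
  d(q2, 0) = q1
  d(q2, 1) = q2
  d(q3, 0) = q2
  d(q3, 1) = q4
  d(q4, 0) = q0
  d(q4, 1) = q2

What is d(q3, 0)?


Looking up transition d(q3, 0)

q2


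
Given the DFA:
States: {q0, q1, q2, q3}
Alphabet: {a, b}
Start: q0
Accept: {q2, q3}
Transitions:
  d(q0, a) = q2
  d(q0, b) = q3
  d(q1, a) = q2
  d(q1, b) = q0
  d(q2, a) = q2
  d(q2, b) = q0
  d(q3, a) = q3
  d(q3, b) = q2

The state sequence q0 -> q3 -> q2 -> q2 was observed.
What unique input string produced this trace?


Trace back each transition to find the symbol:
  q0 --[b]--> q3
  q3 --[b]--> q2
  q2 --[a]--> q2

"bba"


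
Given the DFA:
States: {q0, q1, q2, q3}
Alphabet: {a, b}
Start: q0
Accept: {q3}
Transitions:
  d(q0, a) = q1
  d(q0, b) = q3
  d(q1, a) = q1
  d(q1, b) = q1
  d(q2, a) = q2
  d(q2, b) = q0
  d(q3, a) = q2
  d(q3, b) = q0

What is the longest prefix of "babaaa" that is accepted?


Run the DFA, marking each prefix where the state is accepting:
  "" -> q0 [reject]
  "b" -> q3 [accept]
  "ba" -> q2 [reject]
  "bab" -> q0 [reject]
  "baba" -> q1 [reject]
  "babaa" -> q1 [reject]
  "babaaa" -> q1 [reject]

"b"


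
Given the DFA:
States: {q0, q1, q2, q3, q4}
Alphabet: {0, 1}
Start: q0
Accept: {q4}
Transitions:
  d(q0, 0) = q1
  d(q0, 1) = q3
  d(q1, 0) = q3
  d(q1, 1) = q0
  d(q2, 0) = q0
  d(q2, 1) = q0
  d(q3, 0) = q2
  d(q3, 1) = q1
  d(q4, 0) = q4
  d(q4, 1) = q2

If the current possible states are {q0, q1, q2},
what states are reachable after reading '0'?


Apply transition on '0' from each current state:
  d(q0, 0) = q1
  d(q1, 0) = q3
  d(q2, 0) = q0

{q0, q1, q3}


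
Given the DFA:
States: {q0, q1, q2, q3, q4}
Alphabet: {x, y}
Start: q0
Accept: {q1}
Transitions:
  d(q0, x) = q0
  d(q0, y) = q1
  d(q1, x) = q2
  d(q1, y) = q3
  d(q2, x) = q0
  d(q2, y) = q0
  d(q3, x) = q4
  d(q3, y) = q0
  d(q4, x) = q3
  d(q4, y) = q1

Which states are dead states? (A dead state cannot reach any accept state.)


Forward reachability from each state:
  q0 -> reaches accept state q1 (live)
  q1 -> reaches accept state q1 (live)
  q2 -> reaches accept state q1 (live)
  q3 -> reaches accept state q1 (live)
  q4 -> reaches accept state q1 (live)

None (all states can reach an accept state)


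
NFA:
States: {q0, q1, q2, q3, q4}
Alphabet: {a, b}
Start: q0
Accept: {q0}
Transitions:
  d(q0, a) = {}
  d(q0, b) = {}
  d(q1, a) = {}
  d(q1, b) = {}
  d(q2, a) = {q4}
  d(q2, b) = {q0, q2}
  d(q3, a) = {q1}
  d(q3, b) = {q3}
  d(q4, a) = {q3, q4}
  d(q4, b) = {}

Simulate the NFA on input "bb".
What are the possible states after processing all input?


Start: {q0}
  --b--> {}
  --b--> {}

{} (empty set, no valid transitions)
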